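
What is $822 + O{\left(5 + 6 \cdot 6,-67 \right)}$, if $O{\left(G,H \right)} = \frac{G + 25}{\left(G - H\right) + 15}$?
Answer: $\frac{33724}{41} \approx 822.54$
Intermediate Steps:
$O{\left(G,H \right)} = \frac{25 + G}{15 + G - H}$
$822 + O{\left(5 + 6 \cdot 6,-67 \right)} = 822 + \frac{25 + \left(5 + 6 \cdot 6\right)}{15 + \left(5 + 6 \cdot 6\right) - -67} = 822 + \frac{25 + \left(5 + 36\right)}{15 + \left(5 + 36\right) + 67} = 822 + \frac{25 + 41}{15 + 41 + 67} = 822 + \frac{1}{123} \cdot 66 = 822 + \frac{22}{41} = \frac{33724}{41}$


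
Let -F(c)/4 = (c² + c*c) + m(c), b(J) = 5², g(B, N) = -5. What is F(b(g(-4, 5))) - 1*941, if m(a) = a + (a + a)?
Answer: -6241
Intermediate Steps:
m(a) = 3*a (m(a) = a + 2*a = 3*a)
b(J) = 25
F(c) = -12*c - 8*c² (F(c) = -4*((c² + c*c) + 3*c) = -4*((c² + c²) + 3*c) = -4*(2*c² + 3*c) = -12*c - 8*c²)
F(b(g(-4, 5))) - 1*941 = 4*25*(-3 - 2*25) - 1*941 = 4*25*(-3 - 50) - 941 = 4*25*(-53) - 941 = -5300 - 941 = -6241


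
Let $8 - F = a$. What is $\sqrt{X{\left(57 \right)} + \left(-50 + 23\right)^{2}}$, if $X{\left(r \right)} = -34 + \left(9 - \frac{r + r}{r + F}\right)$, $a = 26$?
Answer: $\frac{7 \sqrt{2418}}{13} \approx 26.478$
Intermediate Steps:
$F = -18$ ($F = 8 - 26 = -18$)
$X{\left(r \right)} = -25 - \frac{2 r}{-18 + r}$ ($X{\left(r \right)} = -34 + \left(9 - \frac{r + r}{r - 18}\right) = -34 - \left(-9 + \frac{2 r}{-18 + r}\right) = -25 - \frac{2 r}{-18 + r}$)
$\sqrt{X{\left(57 \right)} + \left(-50 + 23\right)^{2}} = \sqrt{\frac{9 \left(50 - 171\right)}{-18 + 57} + \left(-50 + 23\right)^{2}} = \sqrt{\frac{9 \left(50 - 171\right)}{39} + \left(-27\right)^{2}} = \sqrt{9 \cdot \frac{1}{39} \left(-121\right) + 729} = \sqrt{- \frac{363}{13} + 729} = \sqrt{\frac{9114}{13}} = \frac{7 \sqrt{2418}}{13}$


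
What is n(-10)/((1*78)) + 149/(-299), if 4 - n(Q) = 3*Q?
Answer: -56/897 ≈ -0.062430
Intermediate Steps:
n(Q) = 4 - 3*Q
n(-10)/((1*78)) + 149/(-299) = (4 - 3*(-10))/((1*78)) + 149/(-299) = (4 + 30)/78 + 149*(-1/299) = 34*(1/78) - 149/299 = 17/39 - 149/299 = -56/897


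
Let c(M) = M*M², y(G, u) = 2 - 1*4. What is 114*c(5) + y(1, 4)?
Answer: 14248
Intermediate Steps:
y(G, u) = -2 (y(G, u) = 2 - 4 = -2)
c(M) = M³
114*c(5) + y(1, 4) = 114*5³ - 2 = 114*125 - 2 = 14250 - 2 = 14248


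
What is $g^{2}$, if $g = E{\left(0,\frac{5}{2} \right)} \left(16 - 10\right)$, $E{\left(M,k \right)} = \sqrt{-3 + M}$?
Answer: $-108$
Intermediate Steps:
$g = 6 i \sqrt{3}$ ($g = \sqrt{-3 + 0} \left(16 - 10\right) = \sqrt{-3} \cdot 6 = i \sqrt{3} \cdot 6 = 6 i \sqrt{3} \approx 10.392 i$)
$g^{2} = \left(6 i \sqrt{3}\right)^{2} = -108$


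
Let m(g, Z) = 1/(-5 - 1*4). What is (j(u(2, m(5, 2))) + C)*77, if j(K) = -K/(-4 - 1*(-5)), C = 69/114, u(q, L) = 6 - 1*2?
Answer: -9933/38 ≈ -261.39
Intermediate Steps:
m(g, Z) = -⅑ (m(g, Z) = 1/(-5 - 4) = 1/(-9) = -⅑)
u(q, L) = 4 (u(q, L) = 6 - 2 = 4)
C = 23/38 (C = 69*(1/114) = 23/38 ≈ 0.60526)
j(K) = -K (j(K) = -K/(-4 + 5) = -K/1 = -K)
(j(u(2, m(5, 2))) + C)*77 = (-1*4 + 23/38)*77 = (-4 + 23/38)*77 = -129/38*77 = -9933/38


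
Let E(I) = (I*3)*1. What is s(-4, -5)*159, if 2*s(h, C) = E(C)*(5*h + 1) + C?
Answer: 22260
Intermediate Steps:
E(I) = 3*I (E(I) = (3*I)*1 = 3*I)
s(h, C) = C/2 + 3*C*(1 + 5*h)/2 (s(h, C) = ((3*C)*(5*h + 1) + C)/2 = ((3*C)*(1 + 5*h) + C)/2 = (3*C*(1 + 5*h) + C)/2 = (C + 3*C*(1 + 5*h))/2 = C/2 + 3*C*(1 + 5*h)/2)
s(-4, -5)*159 = ((½)*(-5)*(4 + 15*(-4)))*159 = ((½)*(-5)*(4 - 60))*159 = ((½)*(-5)*(-56))*159 = 140*159 = 22260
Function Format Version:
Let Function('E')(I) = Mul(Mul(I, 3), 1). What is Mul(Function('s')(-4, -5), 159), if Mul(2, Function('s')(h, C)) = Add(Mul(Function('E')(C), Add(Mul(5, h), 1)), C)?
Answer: 22260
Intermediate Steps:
Function('E')(I) = Mul(3, I) (Function('E')(I) = Mul(Mul(3, I), 1) = Mul(3, I))
Function('s')(h, C) = Add(Mul(Rational(1, 2), C), Mul(Rational(3, 2), C, Add(1, Mul(5, h)))) (Function('s')(h, C) = Mul(Rational(1, 2), Add(Mul(Mul(3, C), Add(Mul(5, h), 1)), C)) = Mul(Rational(1, 2), Add(Mul(Mul(3, C), Add(1, Mul(5, h))), C)) = Mul(Rational(1, 2), Add(Mul(3, C, Add(1, Mul(5, h))), C)) = Mul(Rational(1, 2), Add(C, Mul(3, C, Add(1, Mul(5, h))))) = Add(Mul(Rational(1, 2), C), Mul(Rational(3, 2), C, Add(1, Mul(5, h)))))
Mul(Function('s')(-4, -5), 159) = Mul(Mul(Rational(1, 2), -5, Add(4, Mul(15, -4))), 159) = Mul(Mul(Rational(1, 2), -5, Add(4, -60)), 159) = Mul(Mul(Rational(1, 2), -5, -56), 159) = Mul(140, 159) = 22260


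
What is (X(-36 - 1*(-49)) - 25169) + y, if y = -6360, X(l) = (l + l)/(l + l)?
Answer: -31528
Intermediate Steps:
X(l) = 1 (X(l) = (2*l)/((2*l)) = (2*l)*(1/(2*l)) = 1)
(X(-36 - 1*(-49)) - 25169) + y = (1 - 25169) - 6360 = -25168 - 6360 = -31528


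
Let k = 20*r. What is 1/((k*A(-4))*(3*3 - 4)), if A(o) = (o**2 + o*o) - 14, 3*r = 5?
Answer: 1/3000 ≈ 0.00033333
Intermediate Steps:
r = 5/3 (r = (1/3)*5 = 5/3 ≈ 1.6667)
k = 100/3 (k = 20*(5/3) = 100/3 ≈ 33.333)
A(o) = -14 + 2*o**2 (A(o) = (o**2 + o**2) - 14 = 2*o**2 - 14 = -14 + 2*o**2)
1/((k*A(-4))*(3*3 - 4)) = 1/((100*(-14 + 2*(-4)**2)/3)*(3*3 - 4)) = 1/((100*(-14 + 2*16)/3)*(9 - 4)) = 1/((100*(-14 + 32)/3)*5) = 1/(((100/3)*18)*5) = 1/(600*5) = 1/3000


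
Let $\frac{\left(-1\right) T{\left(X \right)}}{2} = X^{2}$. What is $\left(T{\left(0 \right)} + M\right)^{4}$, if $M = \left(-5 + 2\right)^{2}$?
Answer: $6561$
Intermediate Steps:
$T{\left(X \right)} = - 2 X^{2}$
$M = 9$ ($M = \left(-3\right)^{2} = 9$)
$\left(T{\left(0 \right)} + M\right)^{4} = \left(- 2 \cdot 0^{2} + 9\right)^{4} = \left(\left(-2\right) 0 + 9\right)^{4} = \left(0 + 9\right)^{4} = 9^{4} = 6561$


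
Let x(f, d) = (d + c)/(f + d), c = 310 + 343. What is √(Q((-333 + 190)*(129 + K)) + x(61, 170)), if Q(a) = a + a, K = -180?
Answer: √778513659/231 ≈ 120.79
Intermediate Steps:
c = 653
x(f, d) = (653 + d)/(d + f) (x(f, d) = (d + 653)/(f + d) = (653 + d)/(d + f))
Q(a) = 2*a
√(Q((-333 + 190)*(129 + K)) + x(61, 170)) = √(2*((-333 + 190)*(129 - 180)) + (653 + 170)/(170 + 61)) = √(2*(-143*(-51)) + 823/231) = √(2*7293 + (1/231)*823) = √(14586 + 823/231) = √(3370189/231) = √778513659/231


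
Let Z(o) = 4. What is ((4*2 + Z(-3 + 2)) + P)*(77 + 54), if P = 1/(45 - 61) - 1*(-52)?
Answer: 134013/16 ≈ 8375.8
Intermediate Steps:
P = 831/16 (P = 1/(-16) + 52 = -1/16 + 52 = 831/16 ≈ 51.938)
((4*2 + Z(-3 + 2)) + P)*(77 + 54) = ((4*2 + 4) + 831/16)*(77 + 54) = ((8 + 4) + 831/16)*131 = (12 + 831/16)*131 = (1023/16)*131 = 134013/16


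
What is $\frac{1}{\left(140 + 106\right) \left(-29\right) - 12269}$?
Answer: $- \frac{1}{19403} \approx -5.1538 \cdot 10^{-5}$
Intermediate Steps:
$\frac{1}{\left(140 + 106\right) \left(-29\right) - 12269} = \frac{1}{246 \left(-29\right) - 12269} = \frac{1}{-7134 - 12269} = \frac{1}{-19403} = - \frac{1}{19403}$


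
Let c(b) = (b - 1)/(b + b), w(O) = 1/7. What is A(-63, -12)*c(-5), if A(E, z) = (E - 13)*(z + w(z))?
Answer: 18924/35 ≈ 540.69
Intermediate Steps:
w(O) = ⅐
c(b) = (-1 + b)/(2*b) (c(b) = (-1 + b)/((2*b)) = (-1 + b)*(1/(2*b)) = (-1 + b)/(2*b))
A(E, z) = (-13 + E)*(⅐ + z) (A(E, z) = (E - 13)*(z + ⅐) = (-13 + E)*(⅐ + z))
A(-63, -12)*c(-5) = (-13/7 - 13*(-12) + (⅐)*(-63) - 63*(-12))*((½)*(-1 - 5)/(-5)) = (-13/7 + 156 - 9 + 756)*((½)*(-⅕)*(-6)) = (6308/7)*(⅗) = 18924/35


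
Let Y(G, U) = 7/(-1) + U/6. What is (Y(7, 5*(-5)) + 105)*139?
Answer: 78257/6 ≈ 13043.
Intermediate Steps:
Y(G, U) = -7 + U/6 (Y(G, U) = 7*(-1) + U*(1/6) = -7 + U/6)
(Y(7, 5*(-5)) + 105)*139 = ((-7 + (5*(-5))/6) + 105)*139 = ((-7 + (1/6)*(-25)) + 105)*139 = ((-7 - 25/6) + 105)*139 = (-67/6 + 105)*139 = (563/6)*139 = 78257/6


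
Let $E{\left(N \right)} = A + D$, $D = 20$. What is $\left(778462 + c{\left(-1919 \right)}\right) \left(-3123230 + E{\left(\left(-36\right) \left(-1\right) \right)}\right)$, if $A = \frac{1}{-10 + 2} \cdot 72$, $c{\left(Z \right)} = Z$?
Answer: $-2425313851917$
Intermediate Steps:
$A = -9$ ($A = \frac{1}{-8} \cdot 72 = \left(- \frac{1}{8}\right) 72 = -9$)
$E{\left(N \right)} = 11$ ($E{\left(N \right)} = -9 + 20 = 11$)
$\left(778462 + c{\left(-1919 \right)}\right) \left(-3123230 + E{\left(\left(-36\right) \left(-1\right) \right)}\right) = \left(778462 - 1919\right) \left(-3123230 + 11\right) = 776543 \left(-3123219\right) = -2425313851917$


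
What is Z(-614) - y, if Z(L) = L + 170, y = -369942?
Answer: 369498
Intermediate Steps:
Z(L) = 170 + L
Z(-614) - y = (170 - 614) - 1*(-369942) = -444 + 369942 = 369498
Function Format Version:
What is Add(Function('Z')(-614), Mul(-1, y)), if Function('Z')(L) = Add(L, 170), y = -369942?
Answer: 369498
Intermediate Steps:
Function('Z')(L) = Add(170, L)
Add(Function('Z')(-614), Mul(-1, y)) = Add(Add(170, -614), Mul(-1, -369942)) = Add(-444, 369942) = 369498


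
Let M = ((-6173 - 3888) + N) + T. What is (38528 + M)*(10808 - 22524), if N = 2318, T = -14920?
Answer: -185874340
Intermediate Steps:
M = -22663 (M = ((-6173 - 3888) + 2318) - 14920 = (-10061 + 2318) - 14920 = -7743 - 14920 = -22663)
(38528 + M)*(10808 - 22524) = (38528 - 22663)*(10808 - 22524) = 15865*(-11716) = -185874340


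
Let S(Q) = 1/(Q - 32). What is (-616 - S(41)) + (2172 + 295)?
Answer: 16658/9 ≈ 1850.9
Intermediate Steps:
S(Q) = 1/(-32 + Q)
(-616 - S(41)) + (2172 + 295) = (-616 - 1/(-32 + 41)) + (2172 + 295) = (-616 - 1/9) + 2467 = (-616 - 1*⅑) + 2467 = (-616 - ⅑) + 2467 = -5545/9 + 2467 = 16658/9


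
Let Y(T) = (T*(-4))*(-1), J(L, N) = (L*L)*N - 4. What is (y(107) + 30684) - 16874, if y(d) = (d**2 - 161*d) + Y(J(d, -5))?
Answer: -220964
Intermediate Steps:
J(L, N) = -4 + N*L**2 (J(L, N) = L**2*N - 4 = N*L**2 - 4 = -4 + N*L**2)
Y(T) = 4*T (Y(T) = -4*T*(-1) = 4*T)
y(d) = -16 - 161*d - 19*d**2 (y(d) = (d**2 - 161*d) + 4*(-4 - 5*d**2) = (d**2 - 161*d) + (-16 - 20*d**2) = -16 - 161*d - 19*d**2)
(y(107) + 30684) - 16874 = ((-16 - 161*107 - 19*107**2) + 30684) - 16874 = ((-16 - 17227 - 19*11449) + 30684) - 16874 = ((-16 - 17227 - 217531) + 30684) - 16874 = (-234774 + 30684) - 16874 = -204090 - 16874 = -220964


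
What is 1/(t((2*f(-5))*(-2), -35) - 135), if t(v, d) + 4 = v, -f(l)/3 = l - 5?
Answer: -1/259 ≈ -0.0038610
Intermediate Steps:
f(l) = 15 - 3*l (f(l) = -3*(l - 5) = -3*(-5 + l) = 15 - 3*l)
t(v, d) = -4 + v
1/(t((2*f(-5))*(-2), -35) - 135) = 1/((-4 + (2*(15 - 3*(-5)))*(-2)) - 135) = 1/((-4 + (2*(15 + 15))*(-2)) - 135) = 1/((-4 + (2*30)*(-2)) - 135) = 1/((-4 + 60*(-2)) - 135) = 1/((-4 - 120) - 135) = 1/(-124 - 135) = 1/(-259) = -1/259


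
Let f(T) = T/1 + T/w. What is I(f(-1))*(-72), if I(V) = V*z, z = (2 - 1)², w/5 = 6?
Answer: 372/5 ≈ 74.400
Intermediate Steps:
w = 30 (w = 5*6 = 30)
f(T) = 31*T/30 (f(T) = T/1 + T/30 = T*1 + T*(1/30) = T + T/30 = 31*T/30)
z = 1 (z = 1² = 1)
I(V) = V (I(V) = V*1 = V)
I(f(-1))*(-72) = ((31/30)*(-1))*(-72) = -31/30*(-72) = 372/5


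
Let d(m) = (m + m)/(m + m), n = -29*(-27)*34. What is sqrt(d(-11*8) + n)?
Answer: sqrt(26623) ≈ 163.17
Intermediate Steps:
n = 26622 (n = 783*34 = 26622)
d(m) = 1 (d(m) = (2*m)/((2*m)) = (2*m)*(1/(2*m)) = 1)
sqrt(d(-11*8) + n) = sqrt(1 + 26622) = sqrt(26623)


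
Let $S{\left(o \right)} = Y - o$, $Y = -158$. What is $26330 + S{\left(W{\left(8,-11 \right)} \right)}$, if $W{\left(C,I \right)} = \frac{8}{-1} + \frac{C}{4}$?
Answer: $26178$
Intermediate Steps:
$W{\left(C,I \right)} = -8 + \frac{C}{4}$ ($W{\left(C,I \right)} = 8 \left(-1\right) + C \frac{1}{4} = -8 + \frac{C}{4}$)
$S{\left(o \right)} = -158 - o$
$26330 + S{\left(W{\left(8,-11 \right)} \right)} = 26330 - \left(150 + 2\right) = 26330 - 152 = 26178$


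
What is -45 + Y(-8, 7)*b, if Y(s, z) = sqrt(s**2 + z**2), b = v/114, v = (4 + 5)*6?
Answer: -45 + 9*sqrt(113)/19 ≈ -39.965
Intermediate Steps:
v = 54 (v = 9*6 = 54)
b = 9/19 (b = 54/114 = 54*(1/114) = 9/19 ≈ 0.47368)
-45 + Y(-8, 7)*b = -45 + sqrt((-8)**2 + 7**2)*(9/19) = -45 + sqrt(64 + 49)*(9/19) = -45 + sqrt(113)*(9/19) = -45 + 9*sqrt(113)/19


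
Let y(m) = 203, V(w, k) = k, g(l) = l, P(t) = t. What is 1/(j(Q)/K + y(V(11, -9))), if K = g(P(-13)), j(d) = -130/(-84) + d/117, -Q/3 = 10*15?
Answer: 7098/1442149 ≈ 0.0049218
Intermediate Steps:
Q = -450 (Q = -30*15 = -3*150 = -450)
j(d) = 65/42 + d/117 (j(d) = -130*(-1/84) + d*(1/117) = 65/42 + d/117)
K = -13
1/(j(Q)/K + y(V(11, -9))) = 1/((65/42 + (1/117)*(-450))/(-13) + 203) = 1/((65/42 - 50/13)*(-1/13) + 203) = 1/(-1255/546*(-1/13) + 203) = 1/(1255/7098 + 203) = 1/(1442149/7098) = 7098/1442149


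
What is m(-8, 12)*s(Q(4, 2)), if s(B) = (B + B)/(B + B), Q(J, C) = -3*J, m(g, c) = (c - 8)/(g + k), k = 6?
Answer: -2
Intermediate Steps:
m(g, c) = (-8 + c)/(6 + g) (m(g, c) = (c - 8)/(g + 6) = (-8 + c)/(6 + g))
s(B) = 1 (s(B) = (2*B)/((2*B)) = (2*B)*(1/(2*B)) = 1)
m(-8, 12)*s(Q(4, 2)) = ((-8 + 12)/(6 - 8))*1 = (4/(-2))*1 = -½*4*1 = -2*1 = -2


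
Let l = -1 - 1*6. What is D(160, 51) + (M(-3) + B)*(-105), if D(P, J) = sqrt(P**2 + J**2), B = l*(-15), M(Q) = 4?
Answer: -11445 + sqrt(28201) ≈ -11277.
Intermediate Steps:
l = -7 (l = -1 - 6 = -7)
B = 105 (B = -7*(-15) = 105)
D(P, J) = sqrt(J**2 + P**2)
D(160, 51) + (M(-3) + B)*(-105) = sqrt(51**2 + 160**2) + (4 + 105)*(-105) = sqrt(2601 + 25600) + 109*(-105) = sqrt(28201) - 11445 = -11445 + sqrt(28201)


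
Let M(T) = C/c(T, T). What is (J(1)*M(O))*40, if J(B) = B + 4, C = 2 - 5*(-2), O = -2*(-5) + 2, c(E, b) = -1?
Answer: -2400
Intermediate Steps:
O = 12 (O = 10 + 2 = 12)
C = 12 (C = 2 + 10 = 12)
M(T) = -12 (M(T) = 12/(-1) = 12*(-1) = -12)
J(B) = 4 + B
(J(1)*M(O))*40 = ((4 + 1)*(-12))*40 = (5*(-12))*40 = -60*40 = -2400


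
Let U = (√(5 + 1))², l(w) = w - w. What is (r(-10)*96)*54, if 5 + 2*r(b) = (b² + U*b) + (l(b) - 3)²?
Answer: 114048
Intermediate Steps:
l(w) = 0
U = 6 (U = (√6)² = 6)
r(b) = 2 + b²/2 + 3*b (r(b) = -5/2 + ((b² + 6*b) + (0 - 3)²)/2 = -5/2 + ((b² + 6*b) + (-3)²)/2 = -5/2 + ((b² + 6*b) + 9)/2 = -5/2 + (9 + b² + 6*b)/2 = -5/2 + (9/2 + b²/2 + 3*b) = 2 + b²/2 + 3*b)
(r(-10)*96)*54 = ((2 + (½)*(-10)² + 3*(-10))*96)*54 = ((2 + (½)*100 - 30)*96)*54 = ((2 + 50 - 30)*96)*54 = (22*96)*54 = 2112*54 = 114048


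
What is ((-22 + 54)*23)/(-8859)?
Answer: -736/8859 ≈ -0.083079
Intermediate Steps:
((-22 + 54)*23)/(-8859) = (32*23)*(-1/8859) = 736*(-1/8859) = -736/8859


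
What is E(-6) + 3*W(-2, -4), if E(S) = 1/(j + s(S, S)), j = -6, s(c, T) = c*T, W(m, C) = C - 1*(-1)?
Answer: -269/30 ≈ -8.9667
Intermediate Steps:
W(m, C) = 1 + C (W(m, C) = C + 1 = 1 + C)
s(c, T) = T*c
E(S) = 1/(-6 + S²) (E(S) = 1/(-6 + S*S) = 1/(-6 + S²))
E(-6) + 3*W(-2, -4) = 1/(-6 + (-6)²) + 3*(1 - 4) = 1/(-6 + 36) + 3*(-3) = 1/30 - 9 = -269/30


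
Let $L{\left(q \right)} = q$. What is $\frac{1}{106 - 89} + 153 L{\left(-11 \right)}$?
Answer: $- \frac{28610}{17} \approx -1682.9$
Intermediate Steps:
$\frac{1}{106 - 89} + 153 L{\left(-11 \right)} = \frac{1}{106 - 89} + 153 \left(-11\right) = \frac{1}{17} - 1683 = - \frac{28610}{17}$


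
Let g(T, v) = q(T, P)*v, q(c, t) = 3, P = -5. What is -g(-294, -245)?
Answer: 735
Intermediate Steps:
g(T, v) = 3*v
-g(-294, -245) = -3*(-245) = -1*(-735) = 735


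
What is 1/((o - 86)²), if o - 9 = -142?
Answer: 1/47961 ≈ 2.0850e-5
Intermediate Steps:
o = -133 (o = 9 - 142 = -133)
1/((o - 86)²) = 1/((-133 - 86)²) = 1/((-219)²) = 1/47961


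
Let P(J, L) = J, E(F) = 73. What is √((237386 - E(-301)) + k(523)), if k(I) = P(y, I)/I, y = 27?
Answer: √64912001698/523 ≈ 487.15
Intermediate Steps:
k(I) = 27/I
√((237386 - E(-301)) + k(523)) = √((237386 - 1*73) + 27/523) = √((237386 - 73) + 27*(1/523)) = √(237313 + 27/523) = √(124114726/523) = √64912001698/523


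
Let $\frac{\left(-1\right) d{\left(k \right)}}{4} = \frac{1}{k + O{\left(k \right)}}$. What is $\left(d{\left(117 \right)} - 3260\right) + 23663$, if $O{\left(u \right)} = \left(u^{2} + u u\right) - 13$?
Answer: $\frac{280357621}{13741} \approx 20403.0$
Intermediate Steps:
$O{\left(u \right)} = -13 + 2 u^{2}$ ($O{\left(u \right)} = \left(u^{2} + u^{2}\right) - 13 = 2 u^{2} - 13 = -13 + 2 u^{2}$)
$d{\left(k \right)} = - \frac{4}{-13 + k + 2 k^{2}}$ ($d{\left(k \right)} = - \frac{4}{k + \left(-13 + 2 k^{2}\right)} = - \frac{4}{-13 + k + 2 k^{2}}$)
$\left(d{\left(117 \right)} - 3260\right) + 23663 = \left(- \frac{4}{-13 + 117 + 2 \cdot 117^{2}} - 3260\right) + 23663 = \left(- \frac{4}{-13 + 117 + 2 \cdot 13689} - 3260\right) + 23663 = \left(- \frac{4}{-13 + 117 + 27378} - 3260\right) + 23663 = \left(- \frac{4}{27482} - 3260\right) + 23663 = \left(\left(-4\right) \frac{1}{27482} - 3260\right) + 23663 = \left(- \frac{2}{13741} - 3260\right) + 23663 = - \frac{44795662}{13741} + 23663 = \frac{280357621}{13741}$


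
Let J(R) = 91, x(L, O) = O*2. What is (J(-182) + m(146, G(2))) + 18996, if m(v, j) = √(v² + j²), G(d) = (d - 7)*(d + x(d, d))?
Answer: 19087 + 2*√5554 ≈ 19236.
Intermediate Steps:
x(L, O) = 2*O
G(d) = 3*d*(-7 + d) (G(d) = (d - 7)*(d + 2*d) = (-7 + d)*(3*d) = 3*d*(-7 + d))
m(v, j) = √(j² + v²)
(J(-182) + m(146, G(2))) + 18996 = (91 + √((3*2*(-7 + 2))² + 146²)) + 18996 = (91 + √((3*2*(-5))² + 21316)) + 18996 = (91 + √((-30)² + 21316)) + 18996 = (91 + √(900 + 21316)) + 18996 = (91 + √22216) + 18996 = (91 + 2*√5554) + 18996 = 19087 + 2*√5554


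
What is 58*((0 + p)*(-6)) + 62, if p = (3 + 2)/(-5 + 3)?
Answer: 932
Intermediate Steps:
p = -5/2 (p = 5/(-2) = 5*(-½) = -5/2 ≈ -2.5000)
58*((0 + p)*(-6)) + 62 = 58*((0 - 5/2)*(-6)) + 62 = 58*(-5/2*(-6)) + 62 = 58*15 + 62 = 870 + 62 = 932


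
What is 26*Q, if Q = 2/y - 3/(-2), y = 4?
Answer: 52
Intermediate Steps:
Q = 2 (Q = 2/4 - 3/(-2) = 2*(1/4) - 3*(-1/2) = 1/2 + 3/2 = 2)
26*Q = 26*2 = 52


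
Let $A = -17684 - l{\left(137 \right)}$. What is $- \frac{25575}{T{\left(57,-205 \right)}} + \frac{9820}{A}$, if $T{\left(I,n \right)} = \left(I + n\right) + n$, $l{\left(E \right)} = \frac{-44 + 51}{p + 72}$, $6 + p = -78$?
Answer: $\frac{5385443055}{74906953} \approx 71.895$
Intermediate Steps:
$p = -84$ ($p = -6 - 78 = -84$)
$l{\left(E \right)} = - \frac{7}{12}$ ($l{\left(E \right)} = \frac{-44 + 51}{-84 + 72} = \frac{7}{-12} = 7 \left(- \frac{1}{12}\right) = - \frac{7}{12}$)
$T{\left(I,n \right)} = I + 2 n$
$A = - \frac{212201}{12}$ ($A = -17684 - - \frac{7}{12} = -17684 + \frac{7}{12} = - \frac{212201}{12} \approx -17683.0$)
$- \frac{25575}{T{\left(57,-205 \right)}} + \frac{9820}{A} = - \frac{25575}{57 + 2 \left(-205\right)} + \frac{9820}{- \frac{212201}{12}} = - \frac{25575}{57 - 410} + 9820 \left(- \frac{12}{212201}\right) = - \frac{25575}{-353} - \frac{117840}{212201} = \left(-25575\right) \left(- \frac{1}{353}\right) - \frac{117840}{212201} = \frac{25575}{353} - \frac{117840}{212201} = \frac{5385443055}{74906953}$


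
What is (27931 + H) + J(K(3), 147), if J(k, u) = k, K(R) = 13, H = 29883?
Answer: 57827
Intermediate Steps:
(27931 + H) + J(K(3), 147) = (27931 + 29883) + 13 = 57814 + 13 = 57827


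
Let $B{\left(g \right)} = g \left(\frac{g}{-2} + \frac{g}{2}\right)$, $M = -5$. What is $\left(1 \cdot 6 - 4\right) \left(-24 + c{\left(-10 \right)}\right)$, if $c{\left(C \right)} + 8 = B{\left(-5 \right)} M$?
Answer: $-64$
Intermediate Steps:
$B{\left(g \right)} = 0$ ($B{\left(g \right)} = g \left(g \left(- \frac{1}{2}\right) + g \frac{1}{2}\right) = g \left(- \frac{g}{2} + \frac{g}{2}\right) = g 0 = 0$)
$c{\left(C \right)} = -8$ ($c{\left(C \right)} = -8 + 0 \left(-5\right) = -8 + 0 = -8$)
$\left(1 \cdot 6 - 4\right) \left(-24 + c{\left(-10 \right)}\right) = \left(1 \cdot 6 - 4\right) \left(-24 - 8\right) = \left(6 - 4\right) \left(-32\right) = 2 \left(-32\right) = -64$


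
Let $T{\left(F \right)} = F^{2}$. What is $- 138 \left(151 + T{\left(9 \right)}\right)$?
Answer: $-32016$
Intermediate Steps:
$- 138 \left(151 + T{\left(9 \right)}\right) = - 138 \left(151 + 9^{2}\right) = - 138 \left(151 + 81\right) = \left(-138\right) 232 = -32016$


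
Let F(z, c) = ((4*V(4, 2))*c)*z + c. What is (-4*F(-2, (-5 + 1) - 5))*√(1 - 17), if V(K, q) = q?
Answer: -2160*I ≈ -2160.0*I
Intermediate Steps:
F(z, c) = c + 8*c*z (F(z, c) = ((4*2)*c)*z + c = (8*c)*z + c = 8*c*z + c = c + 8*c*z)
(-4*F(-2, (-5 + 1) - 5))*√(1 - 17) = (-4*((-5 + 1) - 5)*(1 + 8*(-2)))*√(1 - 17) = (-4*(-4 - 5)*(1 - 16))*√(-16) = (-(-36)*(-15))*(4*I) = (-4*135)*(4*I) = -2160*I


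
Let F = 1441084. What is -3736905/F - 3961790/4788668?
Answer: -5901017393225/1725218209028 ≈ -3.4204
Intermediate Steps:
-3736905/F - 3961790/4788668 = -3736905/1441084 - 3961790/4788668 = -3736905*1/1441084 - 3961790*1/4788668 = -3736905/1441084 - 1980895/2394334 = -5901017393225/1725218209028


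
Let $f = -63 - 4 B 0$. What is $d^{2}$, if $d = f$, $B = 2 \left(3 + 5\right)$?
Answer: $3969$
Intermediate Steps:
$B = 16$ ($B = 2 \cdot 8 = 16$)
$f = -63$ ($f = -63 - 4 \cdot 16 \cdot 0 = -63 - 64 \cdot 0 = -63 - 0 = -63 + 0 = -63$)
$d = -63$
$d^{2} = \left(-63\right)^{2} = 3969$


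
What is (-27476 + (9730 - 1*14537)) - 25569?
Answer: -57852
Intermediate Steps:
(-27476 + (9730 - 1*14537)) - 25569 = (-27476 + (9730 - 14537)) - 25569 = (-27476 - 4807) - 25569 = -32283 - 25569 = -57852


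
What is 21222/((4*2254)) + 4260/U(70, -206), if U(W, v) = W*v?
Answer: 955761/464324 ≈ 2.0584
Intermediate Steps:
21222/((4*2254)) + 4260/U(70, -206) = 21222/((4*2254)) + 4260/((70*(-206))) = 21222/9016 + 4260/(-14420) = 21222*(1/9016) + 4260*(-1/14420) = 10611/4508 - 213/721 = 955761/464324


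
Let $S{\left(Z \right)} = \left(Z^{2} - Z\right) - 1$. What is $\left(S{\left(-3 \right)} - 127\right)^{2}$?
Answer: $13456$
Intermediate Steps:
$S{\left(Z \right)} = -1 + Z^{2} - Z$
$\left(S{\left(-3 \right)} - 127\right)^{2} = \left(\left(-1 + \left(-3\right)^{2} - -3\right) - 127\right)^{2} = \left(\left(-1 + 9 + 3\right) - 127\right)^{2} = \left(11 - 127\right)^{2} = \left(-116\right)^{2} = 13456$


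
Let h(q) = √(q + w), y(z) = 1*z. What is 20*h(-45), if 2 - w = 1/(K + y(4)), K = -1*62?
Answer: 30*I*√16066/29 ≈ 131.12*I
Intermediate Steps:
y(z) = z
K = -62
w = 117/58 (w = 2 - 1/(-62 + 4) = 2 - 1/(-58) = 2 - 1*(-1/58) = 2 + 1/58 = 117/58 ≈ 2.0172)
h(q) = √(117/58 + q) (h(q) = √(q + 117/58) = √(117/58 + q))
20*h(-45) = 20*(√(6786 + 3364*(-45))/58) = 20*(√(6786 - 151380)/58) = 20*(√(-144594)/58) = 20*((3*I*√16066)/58) = 20*(3*I*√16066/58) = 30*I*√16066/29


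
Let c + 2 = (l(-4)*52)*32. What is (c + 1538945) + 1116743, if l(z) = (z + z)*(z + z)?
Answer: 2762182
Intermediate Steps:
l(z) = 4*z**2 (l(z) = (2*z)*(2*z) = 4*z**2)
c = 106494 (c = -2 + ((4*(-4)**2)*52)*32 = -2 + ((4*16)*52)*32 = -2 + (64*52)*32 = -2 + 3328*32 = -2 + 106496 = 106494)
(c + 1538945) + 1116743 = (106494 + 1538945) + 1116743 = 1645439 + 1116743 = 2762182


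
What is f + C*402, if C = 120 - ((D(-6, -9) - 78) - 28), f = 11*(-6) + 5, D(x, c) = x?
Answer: 93203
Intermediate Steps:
f = -61 (f = -66 + 5 = -61)
C = 232 (C = 120 - ((-6 - 78) - 28) = 120 - (-84 - 28) = 120 - 1*(-112) = 120 + 112 = 232)
f + C*402 = -61 + 232*402 = -61 + 93264 = 93203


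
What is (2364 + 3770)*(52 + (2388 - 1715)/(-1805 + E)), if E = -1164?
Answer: 942887810/2969 ≈ 3.1758e+5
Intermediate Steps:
(2364 + 3770)*(52 + (2388 - 1715)/(-1805 + E)) = (2364 + 3770)*(52 + (2388 - 1715)/(-1805 - 1164)) = 6134*(52 + 673/(-2969)) = 6134*(52 + 673*(-1/2969)) = 6134*(52 - 673/2969) = 6134*(153715/2969) = 942887810/2969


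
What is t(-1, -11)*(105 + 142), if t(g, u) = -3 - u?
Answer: 1976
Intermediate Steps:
t(-1, -11)*(105 + 142) = (-3 - 1*(-11))*(105 + 142) = (-3 + 11)*247 = 8*247 = 1976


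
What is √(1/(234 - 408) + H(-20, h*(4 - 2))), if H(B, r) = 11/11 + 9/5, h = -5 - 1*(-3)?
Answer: √2114970/870 ≈ 1.6716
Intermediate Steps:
h = -2 (h = -5 + 3 = -2)
H(B, r) = 14/5 (H(B, r) = 11*(1/11) + 9*(⅕) = 1 + 9/5 = 14/5)
√(1/(234 - 408) + H(-20, h*(4 - 2))) = √(1/(234 - 408) + 14/5) = √(1/(-174) + 14/5) = √(-1/174 + 14/5) = √(2431/870) = √2114970/870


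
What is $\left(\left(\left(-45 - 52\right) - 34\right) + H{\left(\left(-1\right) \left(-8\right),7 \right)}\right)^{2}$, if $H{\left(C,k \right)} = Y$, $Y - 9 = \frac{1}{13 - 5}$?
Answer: $\frac{950625}{64} \approx 14854.0$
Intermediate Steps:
$Y = \frac{73}{8}$ ($Y = 9 + \frac{1}{13 - 5} = 9 + \frac{1}{8} = \frac{73}{8} \approx 9.125$)
$H{\left(C,k \right)} = \frac{73}{8}$
$\left(\left(\left(-45 - 52\right) - 34\right) + H{\left(\left(-1\right) \left(-8\right),7 \right)}\right)^{2} = \left(\left(\left(-45 - 52\right) - 34\right) + \frac{73}{8}\right)^{2} = \left(\left(-97 - 34\right) + \frac{73}{8}\right)^{2} = \left(-131 + \frac{73}{8}\right)^{2} = \left(- \frac{975}{8}\right)^{2} = \frac{950625}{64}$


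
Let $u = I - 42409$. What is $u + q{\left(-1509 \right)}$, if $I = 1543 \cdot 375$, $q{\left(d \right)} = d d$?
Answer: $2813297$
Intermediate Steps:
$q{\left(d \right)} = d^{2}$
$I = 578625$
$u = 536216$ ($u = 578625 - 42409 = 536216$)
$u + q{\left(-1509 \right)} = 536216 + \left(-1509\right)^{2} = 536216 + 2277081 = 2813297$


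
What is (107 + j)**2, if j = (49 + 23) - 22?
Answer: 24649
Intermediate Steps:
j = 50 (j = 72 - 22 = 50)
(107 + j)**2 = (107 + 50)**2 = 157**2 = 24649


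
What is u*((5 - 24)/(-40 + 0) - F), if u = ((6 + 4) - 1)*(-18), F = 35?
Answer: 111861/20 ≈ 5593.0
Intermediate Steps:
u = -162 (u = (10 - 1)*(-18) = 9*(-18) = -162)
u*((5 - 24)/(-40 + 0) - F) = -162*((5 - 24)/(-40 + 0) - 1*35) = -162*(-19/(-40) - 35) = -162*(-19*(-1/40) - 35) = -162*(19/40 - 35) = -162*(-1381/40) = 111861/20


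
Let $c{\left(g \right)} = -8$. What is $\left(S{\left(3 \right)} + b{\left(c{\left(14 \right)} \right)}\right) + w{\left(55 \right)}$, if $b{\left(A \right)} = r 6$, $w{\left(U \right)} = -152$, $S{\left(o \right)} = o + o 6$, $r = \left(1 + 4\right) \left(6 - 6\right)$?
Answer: $-131$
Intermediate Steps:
$r = 0$ ($r = 5 \cdot 0 = 0$)
$S{\left(o \right)} = 7 o$ ($S{\left(o \right)} = o + 6 o = 7 o$)
$b{\left(A \right)} = 0$ ($b{\left(A \right)} = 0 \cdot 6 = 0$)
$\left(S{\left(3 \right)} + b{\left(c{\left(14 \right)} \right)}\right) + w{\left(55 \right)} = \left(7 \cdot 3 + 0\right) - 152 = \left(21 + 0\right) - 152 = 21 - 152 = -131$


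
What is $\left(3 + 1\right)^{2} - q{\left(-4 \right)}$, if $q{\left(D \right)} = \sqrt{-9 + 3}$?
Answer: $16 - i \sqrt{6} \approx 16.0 - 2.4495 i$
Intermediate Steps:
$q{\left(D \right)} = i \sqrt{6}$ ($q{\left(D \right)} = \sqrt{-6} = i \sqrt{6}$)
$\left(3 + 1\right)^{2} - q{\left(-4 \right)} = \left(3 + 1\right)^{2} - i \sqrt{6} = 4^{2} - i \sqrt{6} = 16 - i \sqrt{6}$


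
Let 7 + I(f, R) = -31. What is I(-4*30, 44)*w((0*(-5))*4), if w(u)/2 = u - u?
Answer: 0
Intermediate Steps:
I(f, R) = -38 (I(f, R) = -7 - 31 = -38)
w(u) = 0 (w(u) = 2*(u - u) = 2*0 = 0)
I(-4*30, 44)*w((0*(-5))*4) = -38*0 = 0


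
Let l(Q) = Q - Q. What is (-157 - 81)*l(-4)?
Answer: 0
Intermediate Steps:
l(Q) = 0
(-157 - 81)*l(-4) = (-157 - 81)*0 = -238*0 = 0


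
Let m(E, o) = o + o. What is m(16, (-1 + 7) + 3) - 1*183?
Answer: -165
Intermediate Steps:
m(E, o) = 2*o
m(16, (-1 + 7) + 3) - 1*183 = 2*((-1 + 7) + 3) - 1*183 = 2*(6 + 3) - 183 = 2*9 - 183 = 18 - 183 = -165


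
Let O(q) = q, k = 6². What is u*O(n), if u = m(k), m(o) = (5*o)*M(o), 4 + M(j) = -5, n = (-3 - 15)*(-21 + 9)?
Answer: -349920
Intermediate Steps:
n = 216 (n = -18*(-12) = 216)
M(j) = -9 (M(j) = -4 - 5 = -9)
k = 36
m(o) = -45*o (m(o) = (5*o)*(-9) = -45*o)
u = -1620 (u = -45*36 = -1620)
u*O(n) = -1620*216 = -349920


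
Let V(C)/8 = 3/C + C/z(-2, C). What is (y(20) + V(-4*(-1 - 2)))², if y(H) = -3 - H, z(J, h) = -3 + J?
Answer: 40401/25 ≈ 1616.0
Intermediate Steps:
V(C) = 24/C - 8*C/5 (V(C) = 8*(3/C + C/(-3 - 2)) = 8*(3/C + C/(-5)) = 8*(3/C + C*(-⅕)) = 8*(3/C - C/5) = 24/C - 8*C/5)
(y(20) + V(-4*(-1 - 2)))² = ((-3 - 1*20) + (24/((-4*(-1 - 2))) - (-32)*(-1 - 2)/5))² = ((-3 - 20) + (24/((-4*(-3))) - (-32)*(-3)/5))² = (-23 + (24/12 - 8/5*12))² = (-23 + (24*(1/12) - 96/5))² = (-23 + (2 - 96/5))² = (-23 - 86/5)² = (-201/5)² = 40401/25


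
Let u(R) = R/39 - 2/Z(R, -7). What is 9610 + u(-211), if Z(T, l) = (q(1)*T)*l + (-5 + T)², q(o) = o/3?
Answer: 52982326421/5516355 ≈ 9604.6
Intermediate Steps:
q(o) = o/3 (q(o) = o*(⅓) = o/3)
Z(T, l) = (-5 + T)² + T*l/3 (Z(T, l) = (((⅓)*1)*T)*l + (-5 + T)² = (T/3)*l + (-5 + T)² = T*l/3 + (-5 + T)² = (-5 + T)² + T*l/3)
u(R) = -2/((-5 + R)² - 7*R/3) + R/39 (u(R) = R/39 - 2/((-5 + R)² + (⅓)*R*(-7)) = R*(1/39) - 2/((-5 + R)² - 7*R/3) = R/39 - 2/((-5 + R)² - 7*R/3) = -2/((-5 + R)² - 7*R/3) + R/39)
9610 + u(-211) = 9610 + (234 - 211*(-3*(-5 - 211)² + 7*(-211)))/(39*(-3*(-5 - 211)² + 7*(-211))) = 9610 + (234 - 211*(-3*(-216)² - 1477))/(39*(-3*(-216)² - 1477)) = 9610 + (234 - 211*(-3*46656 - 1477))/(39*(-3*46656 - 1477)) = 9610 + (234 - 211*(-139968 - 1477))/(39*(-139968 - 1477)) = 9610 + (1/39)*(234 - 211*(-141445))/(-141445) = 9610 + (1/39)*(-1/141445)*(234 + 29844895) = 9610 + (1/39)*(-1/141445)*29845129 = 9610 - 29845129/5516355 = 52982326421/5516355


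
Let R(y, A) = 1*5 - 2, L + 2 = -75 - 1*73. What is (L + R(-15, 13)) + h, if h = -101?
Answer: -248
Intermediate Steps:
L = -150 (L = -2 + (-75 - 1*73) = -2 + (-75 - 73) = -2 - 148 = -150)
R(y, A) = 3 (R(y, A) = 5 - 2 = 3)
(L + R(-15, 13)) + h = (-150 + 3) - 101 = -147 - 101 = -248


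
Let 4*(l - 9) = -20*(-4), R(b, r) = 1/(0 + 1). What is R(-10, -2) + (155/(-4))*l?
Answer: -4491/4 ≈ -1122.8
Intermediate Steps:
R(b, r) = 1 (R(b, r) = 1/1 = 1)
l = 29 (l = 9 + (-20*(-4))/4 = 9 + (¼)*80 = 9 + 20 = 29)
R(-10, -2) + (155/(-4))*l = 1 + (155/(-4))*29 = 1 + (155*(-¼))*29 = 1 - 155/4*29 = 1 - 4495/4 = -4491/4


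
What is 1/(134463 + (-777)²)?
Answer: 1/738192 ≈ 1.3547e-6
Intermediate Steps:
1/(134463 + (-777)²) = 1/(134463 + 603729) = 1/738192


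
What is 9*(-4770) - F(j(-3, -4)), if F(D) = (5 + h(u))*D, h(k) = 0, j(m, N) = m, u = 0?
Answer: -42915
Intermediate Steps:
F(D) = 5*D (F(D) = (5 + 0)*D = 5*D)
9*(-4770) - F(j(-3, -4)) = 9*(-4770) - 5*(-3) = -42930 - 1*(-15) = -42930 + 15 = -42915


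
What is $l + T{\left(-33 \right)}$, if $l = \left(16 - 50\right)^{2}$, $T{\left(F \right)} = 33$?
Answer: $1189$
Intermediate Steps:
$l = 1156$ ($l = \left(-34\right)^{2} = 1156$)
$l + T{\left(-33 \right)} = 1156 + 33 = 1189$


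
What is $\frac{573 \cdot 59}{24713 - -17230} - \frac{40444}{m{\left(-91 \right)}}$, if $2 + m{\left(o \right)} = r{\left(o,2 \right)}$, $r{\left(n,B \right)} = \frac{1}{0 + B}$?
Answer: $\frac{1130928935}{41943} \approx 26963.0$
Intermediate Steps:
$r{\left(n,B \right)} = \frac{1}{B}$
$m{\left(o \right)} = - \frac{3}{2}$ ($m{\left(o \right)} = -2 + \frac{1}{2} = - \frac{3}{2}$)
$\frac{573 \cdot 59}{24713 - -17230} - \frac{40444}{m{\left(-91 \right)}} = \frac{573 \cdot 59}{24713 - -17230} - \frac{40444}{- \frac{3}{2}} = \frac{33807}{24713 + 17230} - - \frac{80888}{3} = \frac{33807}{41943} + \frac{80888}{3} = 33807 \cdot \frac{1}{41943} + \frac{80888}{3} = \frac{11269}{13981} + \frac{80888}{3} = \frac{1130928935}{41943}$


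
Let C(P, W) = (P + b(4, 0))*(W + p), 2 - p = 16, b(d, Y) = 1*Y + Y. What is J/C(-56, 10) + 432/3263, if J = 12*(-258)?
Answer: -1250685/91364 ≈ -13.689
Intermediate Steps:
J = -3096
b(d, Y) = 2*Y (b(d, Y) = Y + Y = 2*Y)
p = -14 (p = 2 - 1*16 = 2 - 16 = -14)
C(P, W) = P*(-14 + W) (C(P, W) = (P + 2*0)*(W - 14) = (P + 0)*(-14 + W) = P*(-14 + W))
J/C(-56, 10) + 432/3263 = -3096*(-1/(56*(-14 + 10))) + 432/3263 = -3096/((-56*(-4))) + 432*(1/3263) = -3096/224 + 432/3263 = -3096*1/224 + 432/3263 = -387/28 + 432/3263 = -1250685/91364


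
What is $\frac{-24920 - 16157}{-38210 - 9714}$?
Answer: $\frac{41077}{47924} \approx 0.85713$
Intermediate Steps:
$\frac{-24920 - 16157}{-38210 - 9714} = - \frac{41077}{-47924} = \left(-41077\right) \left(- \frac{1}{47924}\right) = \frac{41077}{47924}$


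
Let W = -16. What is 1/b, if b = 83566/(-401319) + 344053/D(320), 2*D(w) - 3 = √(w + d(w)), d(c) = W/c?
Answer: 369425742207380127/84731878402432851439282 + 55412123295591333*√395/42365939201216425719641 ≈ 3.0355e-5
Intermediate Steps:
d(c) = -16/c
D(w) = 3/2 + √(w - 16/w)/2
b = -83566/401319 + 344053/(3/2 + 9*√395/20) (b = 83566/(-401319) + 344053/(3/2 + √((-16 + 320²)/320)/2) = 83566*(-1/401319) + 344053/(3/2 + √((-16 + 102400)/320)/2) = -83566/401319 + 344053/(3/2 + √((1/320)*102384)/2) = -83566/401319 + 344053/(3/2 + √(6399/20)/2) = -83566/401319 + 344053/(3/2 + (9*√395/10)/2) = -83566/401319 + 344053/(3/2 + 9*√395/20) ≈ 32944.)
1/b = 1/(-1841057822866/277311429 + 1376212*√395/691)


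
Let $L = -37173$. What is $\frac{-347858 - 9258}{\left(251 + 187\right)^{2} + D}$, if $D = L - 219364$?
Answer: $\frac{357116}{64693} \approx 5.5202$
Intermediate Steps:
$D = -256537$ ($D = -37173 - 219364 = -256537$)
$\frac{-347858 - 9258}{\left(251 + 187\right)^{2} + D} = \frac{-347858 - 9258}{\left(251 + 187\right)^{2} - 256537} = - \frac{357116}{438^{2} - 256537} = - \frac{357116}{191844 - 256537} = - \frac{357116}{-64693} = \left(-357116\right) \left(- \frac{1}{64693}\right) = \frac{357116}{64693}$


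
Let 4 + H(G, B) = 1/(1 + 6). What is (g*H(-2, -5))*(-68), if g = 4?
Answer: 7344/7 ≈ 1049.1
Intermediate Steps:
H(G, B) = -27/7 (H(G, B) = -4 + 1/(1 + 6) = -4 + 1/7 = -4 + ⅐ = -27/7)
(g*H(-2, -5))*(-68) = (4*(-27/7))*(-68) = -108/7*(-68) = 7344/7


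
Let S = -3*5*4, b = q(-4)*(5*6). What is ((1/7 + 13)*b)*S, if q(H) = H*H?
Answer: -2649600/7 ≈ -3.7851e+5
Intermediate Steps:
q(H) = H²
b = 480 (b = (-4)²*(5*6) = 16*30 = 480)
S = -60 (S = -15*4 = -60)
((1/7 + 13)*b)*S = ((1/7 + 13)*480)*(-60) = ((⅐ + 13)*480)*(-60) = ((92/7)*480)*(-60) = (44160/7)*(-60) = -2649600/7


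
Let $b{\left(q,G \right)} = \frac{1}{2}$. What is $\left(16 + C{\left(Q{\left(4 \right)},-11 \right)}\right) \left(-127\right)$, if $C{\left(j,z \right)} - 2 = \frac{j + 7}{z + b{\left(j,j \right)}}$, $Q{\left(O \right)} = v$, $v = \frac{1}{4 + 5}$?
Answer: $- \frac{415798}{189} \approx -2200.0$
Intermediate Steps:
$v = \frac{1}{9} \approx 0.11111$
$Q{\left(O \right)} = \frac{1}{9}$
$b{\left(q,G \right)} = \frac{1}{2}$
$C{\left(j,z \right)} = 2 + \frac{7 + j}{\frac{1}{2} + z}$ ($C{\left(j,z \right)} = 2 + \frac{j + 7}{z + \frac{1}{2}} = 2 + \frac{7 + j}{\frac{1}{2} + z}$)
$\left(16 + C{\left(Q{\left(4 \right)},-11 \right)}\right) \left(-127\right) = \left(16 + \frac{2 \left(8 + \frac{1}{9} + 2 \left(-11\right)\right)}{1 + 2 \left(-11\right)}\right) \left(-127\right) = \left(16 + \frac{2 \left(8 + \frac{1}{9} - 22\right)}{1 - 22}\right) \left(-127\right) = \left(16 + 2 \frac{1}{-21} \left(- \frac{125}{9}\right)\right) \left(-127\right) = \left(16 + 2 \left(- \frac{1}{21}\right) \left(- \frac{125}{9}\right)\right) \left(-127\right) = \left(16 + \frac{250}{189}\right) \left(-127\right) = \frac{3274}{189} \left(-127\right) = - \frac{415798}{189}$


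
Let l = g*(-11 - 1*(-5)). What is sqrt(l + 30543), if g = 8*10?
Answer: sqrt(30063) ≈ 173.39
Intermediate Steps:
g = 80
l = -480 (l = 80*(-11 - 1*(-5)) = 80*(-11 + 5) = 80*(-6) = -480)
sqrt(l + 30543) = sqrt(-480 + 30543) = sqrt(30063)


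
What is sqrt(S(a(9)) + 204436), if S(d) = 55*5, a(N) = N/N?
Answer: sqrt(204711) ≈ 452.45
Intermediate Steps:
a(N) = 1
S(d) = 275
sqrt(S(a(9)) + 204436) = sqrt(275 + 204436) = sqrt(204711)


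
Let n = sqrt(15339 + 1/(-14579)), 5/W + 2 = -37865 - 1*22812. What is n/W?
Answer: -242716*sqrt(203766382195)/72895 ≈ -1.5030e+6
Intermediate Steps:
W = -5/60679 (W = 5/(-2 + (-37865 - 1*22812)) = 5/(-2 + (-37865 - 22812)) = 5/(-2 - 60677) = 5/(-60679) = 5*(-1/60679) = -5/60679 ≈ -8.2401e-5)
n = 4*sqrt(203766382195)/14579 (n = sqrt(15339 - 1/14579) = sqrt(223627280/14579) = 4*sqrt(203766382195)/14579 ≈ 123.85)
n/W = (4*sqrt(203766382195)/14579)/(-5/60679) = (4*sqrt(203766382195)/14579)*(-60679/5) = -242716*sqrt(203766382195)/72895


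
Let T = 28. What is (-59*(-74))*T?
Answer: 122248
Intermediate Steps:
(-59*(-74))*T = -59*(-74)*28 = 4366*28 = 122248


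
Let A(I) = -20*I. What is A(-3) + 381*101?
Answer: 38541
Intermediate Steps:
A(-3) + 381*101 = -20*(-3) + 381*101 = 60 + 38481 = 38541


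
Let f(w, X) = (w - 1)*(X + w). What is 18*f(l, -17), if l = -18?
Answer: 11970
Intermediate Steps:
f(w, X) = (-1 + w)*(X + w)
18*f(l, -17) = 18*((-18)**2 - 1*(-17) - 1*(-18) - 17*(-18)) = 18*(324 + 17 + 18 + 306) = 18*665 = 11970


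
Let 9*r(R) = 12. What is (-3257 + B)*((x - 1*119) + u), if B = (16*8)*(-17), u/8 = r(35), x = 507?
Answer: -2165956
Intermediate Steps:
r(R) = 4/3 (r(R) = (⅑)*12 = 4/3)
u = 32/3 (u = 8*(4/3) = 32/3 ≈ 10.667)
B = -2176 (B = 128*(-17) = -2176)
(-3257 + B)*((x - 1*119) + u) = (-3257 - 2176)*((507 - 1*119) + 32/3) = -5433*((507 - 119) + 32/3) = -5433*(388 + 32/3) = -5433*1196/3 = -2165956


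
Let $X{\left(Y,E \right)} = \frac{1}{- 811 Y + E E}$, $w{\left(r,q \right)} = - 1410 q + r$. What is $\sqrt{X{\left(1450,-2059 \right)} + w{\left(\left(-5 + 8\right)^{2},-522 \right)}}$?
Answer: $\frac{20 \sqrt{17269489254464526}}{3063531} \approx 857.92$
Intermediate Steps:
$w{\left(r,q \right)} = r - 1410 q$
$X{\left(Y,E \right)} = \frac{1}{E^{2} - 811 Y}$ ($X{\left(Y,E \right)} = \frac{1}{- 811 Y + E^{2}} = \frac{1}{E^{2} - 811 Y}$)
$\sqrt{X{\left(1450,-2059 \right)} + w{\left(\left(-5 + 8\right)^{2},-522 \right)}} = \sqrt{\frac{1}{\left(-2059\right)^{2} - 1175950} + \left(\left(-5 + 8\right)^{2} - -736020\right)} = \sqrt{\frac{1}{4239481 - 1175950} + \left(3^{2} + 736020\right)} = \sqrt{\frac{1}{3063531} + \left(9 + 736020\right)} = \sqrt{\frac{1}{3063531} + 736029} = \sqrt{\frac{2254847658400}{3063531}} = \frac{20 \sqrt{17269489254464526}}{3063531}$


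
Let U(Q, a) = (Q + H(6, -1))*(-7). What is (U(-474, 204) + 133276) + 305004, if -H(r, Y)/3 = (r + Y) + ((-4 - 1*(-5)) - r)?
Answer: 441598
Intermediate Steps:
H(r, Y) = -3 - 3*Y (H(r, Y) = -3*((r + Y) + ((-4 - 1*(-5)) - r)) = -3*((Y + r) + ((-4 + 5) - r)) = -3*((Y + r) + (1 - r)) = -3*(1 + Y) = -3 - 3*Y)
U(Q, a) = -7*Q (U(Q, a) = (Q + (-3 - 3*(-1)))*(-7) = (Q + (-3 + 3))*(-7) = (Q + 0)*(-7) = Q*(-7) = -7*Q)
(U(-474, 204) + 133276) + 305004 = (-7*(-474) + 133276) + 305004 = (3318 + 133276) + 305004 = 136594 + 305004 = 441598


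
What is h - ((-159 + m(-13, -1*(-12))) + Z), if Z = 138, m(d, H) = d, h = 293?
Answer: 327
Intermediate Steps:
h - ((-159 + m(-13, -1*(-12))) + Z) = 293 - ((-159 - 13) + 138) = 293 - (-172 + 138) = 293 - 1*(-34) = 293 + 34 = 327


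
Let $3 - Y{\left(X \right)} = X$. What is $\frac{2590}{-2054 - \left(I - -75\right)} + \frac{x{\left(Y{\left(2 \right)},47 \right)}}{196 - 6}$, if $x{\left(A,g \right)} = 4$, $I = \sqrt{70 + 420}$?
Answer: $- \frac{514776148}{430554345} + \frac{18130 \sqrt{10}}{4532151} \approx -1.183$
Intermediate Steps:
$I = 7 \sqrt{10}$ ($I = \sqrt{490} = 7 \sqrt{10} \approx 22.136$)
$Y{\left(X \right)} = 3 - X$
$\frac{2590}{-2054 - \left(I - -75\right)} + \frac{x{\left(Y{\left(2 \right)},47 \right)}}{196 - 6} = \frac{2590}{-2054 - \left(7 \sqrt{10} - -75\right)} + \frac{4}{196 - 6} = \frac{2590}{-2054 - \left(7 \sqrt{10} + 75\right)} + \frac{4}{190} = \frac{2590}{-2054 - \left(75 + 7 \sqrt{10}\right)} + 4 \cdot \frac{1}{190} = \frac{2590}{-2054 - \left(75 + 7 \sqrt{10}\right)} + \frac{2}{95} = \frac{2590}{-2129 - 7 \sqrt{10}} + \frac{2}{95} = \frac{2}{95} + \frac{2590}{-2129 - 7 \sqrt{10}}$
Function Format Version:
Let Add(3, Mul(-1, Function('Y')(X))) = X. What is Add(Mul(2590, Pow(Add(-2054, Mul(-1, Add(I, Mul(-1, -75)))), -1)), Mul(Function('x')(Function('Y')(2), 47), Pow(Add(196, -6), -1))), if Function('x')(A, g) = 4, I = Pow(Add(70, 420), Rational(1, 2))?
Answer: Add(Rational(-514776148, 430554345), Mul(Rational(18130, 4532151), Pow(10, Rational(1, 2)))) ≈ -1.1830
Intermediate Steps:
I = Mul(7, Pow(10, Rational(1, 2))) (I = Pow(490, Rational(1, 2)) = Mul(7, Pow(10, Rational(1, 2))) ≈ 22.136)
Function('Y')(X) = Add(3, Mul(-1, X))
Add(Mul(2590, Pow(Add(-2054, Mul(-1, Add(I, Mul(-1, -75)))), -1)), Mul(Function('x')(Function('Y')(2), 47), Pow(Add(196, -6), -1))) = Add(Mul(2590, Pow(Add(-2054, Mul(-1, Add(Mul(7, Pow(10, Rational(1, 2))), Mul(-1, -75)))), -1)), Mul(4, Pow(Add(196, -6), -1))) = Add(Mul(2590, Pow(Add(-2054, Mul(-1, Add(Mul(7, Pow(10, Rational(1, 2))), 75))), -1)), Mul(4, Pow(190, -1))) = Add(Mul(2590, Pow(Add(-2054, Mul(-1, Add(75, Mul(7, Pow(10, Rational(1, 2)))))), -1)), Mul(4, Rational(1, 190))) = Add(Mul(2590, Pow(Add(-2054, Add(-75, Mul(-7, Pow(10, Rational(1, 2))))), -1)), Rational(2, 95)) = Add(Mul(2590, Pow(Add(-2129, Mul(-7, Pow(10, Rational(1, 2)))), -1)), Rational(2, 95)) = Add(Rational(2, 95), Mul(2590, Pow(Add(-2129, Mul(-7, Pow(10, Rational(1, 2)))), -1)))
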